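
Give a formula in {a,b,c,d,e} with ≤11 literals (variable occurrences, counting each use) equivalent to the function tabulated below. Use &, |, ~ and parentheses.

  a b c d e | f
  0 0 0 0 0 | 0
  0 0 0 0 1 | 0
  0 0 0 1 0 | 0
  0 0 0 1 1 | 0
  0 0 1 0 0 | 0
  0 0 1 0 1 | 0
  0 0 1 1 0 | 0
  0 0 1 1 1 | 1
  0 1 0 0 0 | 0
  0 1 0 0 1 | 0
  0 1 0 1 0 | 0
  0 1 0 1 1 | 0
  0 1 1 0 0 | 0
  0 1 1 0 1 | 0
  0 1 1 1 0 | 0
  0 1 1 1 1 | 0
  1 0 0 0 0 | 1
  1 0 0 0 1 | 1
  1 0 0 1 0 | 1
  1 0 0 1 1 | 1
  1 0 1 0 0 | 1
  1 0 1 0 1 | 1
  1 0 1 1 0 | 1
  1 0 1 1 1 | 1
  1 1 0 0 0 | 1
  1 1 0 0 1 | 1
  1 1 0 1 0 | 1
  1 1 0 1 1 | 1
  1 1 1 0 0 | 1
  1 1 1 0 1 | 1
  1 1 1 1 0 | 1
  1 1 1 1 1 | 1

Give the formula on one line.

(((~b & e) | a) & ((a | (e & c)) & (a | d)))

  ~b = 11111111000000001111111100000000
  (~b & e) = 01010101000000000101010100000000
  ((~b & e) | a) = 01010101000000001111111111111111
  (e & c) = 00000101000001010000010100000101
  (a | (e & c)) = 00000101000001011111111111111111
  (a | d) = 00110011001100111111111111111111
  ((a | (e & c)) & (a | d)) = 00000001000000011111111111111111
  (((~b & e) | a) & ((a | (e & c)) & (a | d))) = 00000001000000001111111111111111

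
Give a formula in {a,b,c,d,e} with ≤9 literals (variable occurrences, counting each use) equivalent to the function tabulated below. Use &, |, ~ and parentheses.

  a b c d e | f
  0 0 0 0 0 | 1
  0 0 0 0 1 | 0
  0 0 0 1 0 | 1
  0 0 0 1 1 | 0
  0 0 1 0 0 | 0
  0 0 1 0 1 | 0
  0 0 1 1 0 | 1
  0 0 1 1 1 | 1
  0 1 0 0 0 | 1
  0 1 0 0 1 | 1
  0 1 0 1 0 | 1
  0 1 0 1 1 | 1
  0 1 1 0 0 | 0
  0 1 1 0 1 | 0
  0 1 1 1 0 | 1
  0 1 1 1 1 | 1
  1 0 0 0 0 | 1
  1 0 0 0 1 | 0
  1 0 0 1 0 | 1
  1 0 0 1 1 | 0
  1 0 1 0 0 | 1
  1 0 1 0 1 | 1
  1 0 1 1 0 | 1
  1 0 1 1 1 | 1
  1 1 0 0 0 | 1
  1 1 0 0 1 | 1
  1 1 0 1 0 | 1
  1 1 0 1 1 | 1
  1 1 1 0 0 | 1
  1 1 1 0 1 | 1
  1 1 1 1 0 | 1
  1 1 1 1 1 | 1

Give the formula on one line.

  ~e = 10101010101010101010101010101010
  (b | ~e) = 10101010111111111010101011111111
  ~c = 11110000111100001111000011110000
  ((b | ~e) & ~c) = 10100000111100001010000011110000
  (a | d) = 00110011001100111111111111111111
  (c | b) = 00001111111111110000111111111111
  ((a | d) & (c | b)) = 00000011001100110000111111111111
  (((b | ~e) & ~c) | ((a | d) & (c | b))) = 10100011111100111010111111111111

(((b | ~e) & ~c) | ((a | d) & (c | b)))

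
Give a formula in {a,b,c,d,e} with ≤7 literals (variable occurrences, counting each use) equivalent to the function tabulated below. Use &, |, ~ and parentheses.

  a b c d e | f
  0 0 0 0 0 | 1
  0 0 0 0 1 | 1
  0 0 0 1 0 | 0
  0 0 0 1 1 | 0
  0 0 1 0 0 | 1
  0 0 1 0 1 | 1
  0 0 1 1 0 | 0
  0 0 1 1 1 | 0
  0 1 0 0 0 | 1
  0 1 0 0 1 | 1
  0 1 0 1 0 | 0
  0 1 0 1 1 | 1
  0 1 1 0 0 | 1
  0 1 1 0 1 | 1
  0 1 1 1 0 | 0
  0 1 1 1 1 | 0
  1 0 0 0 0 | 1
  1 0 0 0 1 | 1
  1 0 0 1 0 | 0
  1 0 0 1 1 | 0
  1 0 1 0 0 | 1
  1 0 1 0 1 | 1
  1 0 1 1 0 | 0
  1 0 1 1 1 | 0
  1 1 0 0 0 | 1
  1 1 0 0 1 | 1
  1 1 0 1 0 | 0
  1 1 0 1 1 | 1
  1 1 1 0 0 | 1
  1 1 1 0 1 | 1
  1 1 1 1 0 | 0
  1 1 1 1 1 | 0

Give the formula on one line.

(((e & ~c) & b) | ~d)

  ~c = 11110000111100001111000011110000
  (e & ~c) = 01010000010100000101000001010000
  ((e & ~c) & b) = 00000000010100000000000001010000
  ~d = 11001100110011001100110011001100
  (((e & ~c) & b) | ~d) = 11001100110111001100110011011100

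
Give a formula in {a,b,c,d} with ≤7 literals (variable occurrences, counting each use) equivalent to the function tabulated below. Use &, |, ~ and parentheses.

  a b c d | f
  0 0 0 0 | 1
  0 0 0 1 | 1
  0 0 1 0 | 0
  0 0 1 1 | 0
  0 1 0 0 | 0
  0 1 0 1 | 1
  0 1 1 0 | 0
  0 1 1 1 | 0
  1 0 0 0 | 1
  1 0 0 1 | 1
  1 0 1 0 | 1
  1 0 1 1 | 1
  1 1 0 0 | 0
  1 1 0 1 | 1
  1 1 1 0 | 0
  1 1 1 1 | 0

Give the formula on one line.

(((~b & a) | (d & ~c)) | (~d & (~c & ~b)))

  ~b = 1111000011110000
  (~b & a) = 0000000011110000
  ~c = 1100110011001100
  (d & ~c) = 0100010001000100
  ((~b & a) | (d & ~c)) = 0100010011110100
  ~d = 1010101010101010
  (~c & ~b) = 1100000011000000
  (~d & (~c & ~b)) = 1000000010000000
  (((~b & a) | (d & ~c)) | (~d & (~c & ~b))) = 1100010011110100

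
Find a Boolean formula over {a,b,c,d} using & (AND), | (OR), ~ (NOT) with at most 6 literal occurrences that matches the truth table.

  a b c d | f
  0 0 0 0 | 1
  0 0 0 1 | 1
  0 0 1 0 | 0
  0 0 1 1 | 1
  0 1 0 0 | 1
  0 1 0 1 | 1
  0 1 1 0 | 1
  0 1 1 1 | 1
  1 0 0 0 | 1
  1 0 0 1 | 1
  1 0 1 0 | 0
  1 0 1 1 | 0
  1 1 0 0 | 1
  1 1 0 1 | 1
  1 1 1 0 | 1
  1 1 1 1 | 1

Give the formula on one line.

(((~a & d) & (c & d)) | (b | ~c))

  ~a = 1111111100000000
  (~a & d) = 0101010100000000
  (c & d) = 0001000100010001
  ((~a & d) & (c & d)) = 0001000100000000
  ~c = 1100110011001100
  (b | ~c) = 1100111111001111
  (((~a & d) & (c & d)) | (b | ~c)) = 1101111111001111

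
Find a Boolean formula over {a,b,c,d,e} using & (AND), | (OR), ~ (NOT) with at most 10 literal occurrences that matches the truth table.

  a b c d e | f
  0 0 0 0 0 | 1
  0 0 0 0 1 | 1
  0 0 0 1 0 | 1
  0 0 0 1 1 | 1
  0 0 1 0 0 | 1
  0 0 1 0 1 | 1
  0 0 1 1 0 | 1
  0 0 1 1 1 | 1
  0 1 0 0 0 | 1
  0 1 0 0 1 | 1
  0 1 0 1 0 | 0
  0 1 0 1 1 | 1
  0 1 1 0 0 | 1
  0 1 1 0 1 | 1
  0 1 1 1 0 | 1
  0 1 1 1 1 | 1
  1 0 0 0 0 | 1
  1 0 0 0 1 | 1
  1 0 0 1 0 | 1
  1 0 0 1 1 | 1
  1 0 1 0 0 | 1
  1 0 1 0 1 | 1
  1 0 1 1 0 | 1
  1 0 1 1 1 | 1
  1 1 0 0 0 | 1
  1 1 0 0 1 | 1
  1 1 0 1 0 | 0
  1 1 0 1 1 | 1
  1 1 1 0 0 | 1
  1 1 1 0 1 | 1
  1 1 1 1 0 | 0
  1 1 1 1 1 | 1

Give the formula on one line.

(((~b | e) & a) | (((b & ~d) | e) | (~a & (~b | c))))

  ~b = 11111111000000001111111100000000
  (~b | e) = 11111111010101011111111101010101
  ((~b | e) & a) = 00000000000000001111111101010101
  ~d = 11001100110011001100110011001100
  (b & ~d) = 00000000110011000000000011001100
  ((b & ~d) | e) = 01010101110111010101010111011101
  ~a = 11111111111111110000000000000000
  (~b | c) = 11111111000011111111111100001111
  (~a & (~b | c)) = 11111111000011110000000000000000
  (((b & ~d) | e) | (~a & (~b | c))) = 11111111110111110101010111011101
  (((~b | e) & a) | (((b & ~d) | e) | (~a & (~b | c)))) = 11111111110111111111111111011101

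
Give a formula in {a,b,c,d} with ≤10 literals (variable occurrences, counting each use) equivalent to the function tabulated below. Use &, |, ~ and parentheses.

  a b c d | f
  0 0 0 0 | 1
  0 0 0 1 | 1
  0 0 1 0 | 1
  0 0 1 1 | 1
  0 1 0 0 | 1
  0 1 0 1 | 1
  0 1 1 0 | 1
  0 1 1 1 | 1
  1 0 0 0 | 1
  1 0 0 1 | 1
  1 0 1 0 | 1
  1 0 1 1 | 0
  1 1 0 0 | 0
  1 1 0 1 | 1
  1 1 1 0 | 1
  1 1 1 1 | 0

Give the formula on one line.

((((~a | ~c) & d) | ~a) | (~d & (~b | (c | (a & d)))))

  ~a = 1111111100000000
  ~c = 1100110011001100
  (~a | ~c) = 1111111111001100
  ((~a | ~c) & d) = 0101010101000100
  (((~a | ~c) & d) | ~a) = 1111111101000100
  ~d = 1010101010101010
  ~b = 1111000011110000
  (a & d) = 0000000001010101
  (c | (a & d)) = 0011001101110111
  (~b | (c | (a & d))) = 1111001111110111
  (~d & (~b | (c | (a & d)))) = 1010001010100010
  ((((~a | ~c) & d) | ~a) | (~d & (~b | (c | (a & d))))) = 1111111111100110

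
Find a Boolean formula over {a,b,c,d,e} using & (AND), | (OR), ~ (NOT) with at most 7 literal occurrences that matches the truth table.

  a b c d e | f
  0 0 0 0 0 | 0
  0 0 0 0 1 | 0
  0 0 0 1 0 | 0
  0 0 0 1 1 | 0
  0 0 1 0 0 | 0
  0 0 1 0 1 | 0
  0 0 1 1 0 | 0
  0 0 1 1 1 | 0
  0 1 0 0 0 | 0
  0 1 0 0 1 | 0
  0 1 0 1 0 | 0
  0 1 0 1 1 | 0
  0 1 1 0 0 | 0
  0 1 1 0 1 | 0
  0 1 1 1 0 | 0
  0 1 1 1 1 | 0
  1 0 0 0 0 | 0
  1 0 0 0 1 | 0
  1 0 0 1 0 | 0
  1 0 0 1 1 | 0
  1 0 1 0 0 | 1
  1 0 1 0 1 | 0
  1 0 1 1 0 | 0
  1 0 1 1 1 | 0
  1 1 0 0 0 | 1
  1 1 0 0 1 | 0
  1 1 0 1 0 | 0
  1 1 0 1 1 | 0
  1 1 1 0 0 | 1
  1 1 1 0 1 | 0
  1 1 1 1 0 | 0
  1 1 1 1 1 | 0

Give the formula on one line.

((~d & a) & ((c | b) & (a & ~e)))

  ~d = 11001100110011001100110011001100
  (~d & a) = 00000000000000001100110011001100
  (c | b) = 00001111111111110000111111111111
  ~e = 10101010101010101010101010101010
  (a & ~e) = 00000000000000001010101010101010
  ((c | b) & (a & ~e)) = 00000000000000000000101010101010
  ((~d & a) & ((c | b) & (a & ~e))) = 00000000000000000000100010001000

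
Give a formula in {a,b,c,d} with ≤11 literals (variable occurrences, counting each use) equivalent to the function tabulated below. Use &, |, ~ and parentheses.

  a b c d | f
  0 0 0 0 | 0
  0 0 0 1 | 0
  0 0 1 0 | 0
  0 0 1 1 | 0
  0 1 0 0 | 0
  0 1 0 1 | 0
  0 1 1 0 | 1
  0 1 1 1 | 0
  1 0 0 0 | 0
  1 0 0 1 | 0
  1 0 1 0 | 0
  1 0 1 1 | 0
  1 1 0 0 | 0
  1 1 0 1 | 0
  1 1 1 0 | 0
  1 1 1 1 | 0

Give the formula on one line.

((~d & (c & (d | b))) & ((~d & ~a) & ((b | c) | d)))

  ~d = 1010101010101010
  (d | b) = 0101111101011111
  (c & (d | b)) = 0001001100010011
  (~d & (c & (d | b))) = 0000001000000010
  ~a = 1111111100000000
  (~d & ~a) = 1010101000000000
  (b | c) = 0011111100111111
  ((b | c) | d) = 0111111101111111
  ((~d & ~a) & ((b | c) | d)) = 0010101000000000
  ((~d & (c & (d | b))) & ((~d & ~a) & ((b | c) | d))) = 0000001000000000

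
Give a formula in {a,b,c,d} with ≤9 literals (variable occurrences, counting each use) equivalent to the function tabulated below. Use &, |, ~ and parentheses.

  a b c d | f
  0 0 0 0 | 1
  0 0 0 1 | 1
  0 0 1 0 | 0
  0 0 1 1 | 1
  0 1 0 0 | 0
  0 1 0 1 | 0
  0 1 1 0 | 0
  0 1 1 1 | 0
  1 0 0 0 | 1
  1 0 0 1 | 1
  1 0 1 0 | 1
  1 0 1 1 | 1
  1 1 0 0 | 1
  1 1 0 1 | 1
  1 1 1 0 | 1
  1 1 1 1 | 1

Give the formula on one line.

(a | (((~c | d) & (~b | d)) & ~b))

  ~c = 1100110011001100
  (~c | d) = 1101110111011101
  ~b = 1111000011110000
  (~b | d) = 1111010111110101
  ((~c | d) & (~b | d)) = 1101010111010101
  (((~c | d) & (~b | d)) & ~b) = 1101000011010000
  (a | (((~c | d) & (~b | d)) & ~b)) = 1101000011111111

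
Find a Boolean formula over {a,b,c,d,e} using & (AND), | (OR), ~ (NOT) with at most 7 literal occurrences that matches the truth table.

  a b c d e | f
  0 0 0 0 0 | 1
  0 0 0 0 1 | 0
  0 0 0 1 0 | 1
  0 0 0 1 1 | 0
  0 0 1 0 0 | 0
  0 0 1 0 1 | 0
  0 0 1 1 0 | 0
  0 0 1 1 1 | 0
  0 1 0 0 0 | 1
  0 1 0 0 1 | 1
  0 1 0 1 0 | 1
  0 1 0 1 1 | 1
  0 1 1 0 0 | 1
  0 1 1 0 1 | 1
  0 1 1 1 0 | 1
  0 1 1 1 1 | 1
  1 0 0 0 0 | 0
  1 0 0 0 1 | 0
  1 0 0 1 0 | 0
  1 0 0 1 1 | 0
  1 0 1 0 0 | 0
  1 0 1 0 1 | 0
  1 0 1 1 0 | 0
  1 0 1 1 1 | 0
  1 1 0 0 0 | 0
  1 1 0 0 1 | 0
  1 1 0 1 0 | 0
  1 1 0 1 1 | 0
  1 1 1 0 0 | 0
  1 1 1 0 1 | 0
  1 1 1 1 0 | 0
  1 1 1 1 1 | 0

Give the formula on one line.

((c | ~a) & ((~e | b) & (~c | (~a & b))))

  ~a = 11111111111111110000000000000000
  (c | ~a) = 11111111111111110000111100001111
  ~e = 10101010101010101010101010101010
  (~e | b) = 10101010111111111010101011111111
  ~c = 11110000111100001111000011110000
  (~a & b) = 00000000111111110000000000000000
  (~c | (~a & b)) = 11110000111111111111000011110000
  ((~e | b) & (~c | (~a & b))) = 10100000111111111010000011110000
  ((c | ~a) & ((~e | b) & (~c | (~a & b)))) = 10100000111111110000000000000000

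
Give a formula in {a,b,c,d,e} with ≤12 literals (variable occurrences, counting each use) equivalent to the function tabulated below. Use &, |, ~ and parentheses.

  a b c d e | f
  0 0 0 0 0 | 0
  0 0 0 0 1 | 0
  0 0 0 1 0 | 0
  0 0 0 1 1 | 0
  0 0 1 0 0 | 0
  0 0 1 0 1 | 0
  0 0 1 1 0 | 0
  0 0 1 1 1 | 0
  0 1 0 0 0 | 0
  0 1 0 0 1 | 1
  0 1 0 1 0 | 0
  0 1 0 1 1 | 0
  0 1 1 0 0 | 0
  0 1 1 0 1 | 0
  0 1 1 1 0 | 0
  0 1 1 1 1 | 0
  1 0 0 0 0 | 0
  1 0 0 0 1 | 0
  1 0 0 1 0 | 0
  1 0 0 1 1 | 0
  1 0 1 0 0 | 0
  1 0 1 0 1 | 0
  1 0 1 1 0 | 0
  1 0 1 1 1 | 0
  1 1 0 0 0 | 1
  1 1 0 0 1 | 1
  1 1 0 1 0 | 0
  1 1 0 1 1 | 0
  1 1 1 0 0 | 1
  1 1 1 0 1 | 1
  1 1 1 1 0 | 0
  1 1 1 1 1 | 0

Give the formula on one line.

(((c | (~d & ~c)) & b) & ((e | a) & ((~c | a) & ~d)))

  ~d = 11001100110011001100110011001100
  ~c = 11110000111100001111000011110000
  (~d & ~c) = 11000000110000001100000011000000
  (c | (~d & ~c)) = 11001111110011111100111111001111
  ((c | (~d & ~c)) & b) = 00000000110011110000000011001111
  (e | a) = 01010101010101011111111111111111
  (~c | a) = 11110000111100001111111111111111
  ((~c | a) & ~d) = 11000000110000001100110011001100
  ((e | a) & ((~c | a) & ~d)) = 01000000010000001100110011001100
  (((c | (~d & ~c)) & b) & ((e | a) & ((~c | a) & ~d))) = 00000000010000000000000011001100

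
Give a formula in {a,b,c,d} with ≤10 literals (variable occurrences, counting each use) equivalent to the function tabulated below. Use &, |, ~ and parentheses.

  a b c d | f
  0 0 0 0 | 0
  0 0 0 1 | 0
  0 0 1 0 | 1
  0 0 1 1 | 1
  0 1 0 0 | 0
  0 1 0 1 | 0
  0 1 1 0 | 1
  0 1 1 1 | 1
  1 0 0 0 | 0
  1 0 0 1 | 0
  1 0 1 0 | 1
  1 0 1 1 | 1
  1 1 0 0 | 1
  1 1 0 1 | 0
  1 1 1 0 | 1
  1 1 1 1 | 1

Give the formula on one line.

(((~d & a) & b) | ((~a & c) | ((a | ~d) & c)))

  ~d = 1010101010101010
  (~d & a) = 0000000010101010
  ((~d & a) & b) = 0000000000001010
  ~a = 1111111100000000
  (~a & c) = 0011001100000000
  (a | ~d) = 1010101011111111
  ((a | ~d) & c) = 0010001000110011
  ((~a & c) | ((a | ~d) & c)) = 0011001100110011
  (((~d & a) & b) | ((~a & c) | ((a | ~d) & c))) = 0011001100111011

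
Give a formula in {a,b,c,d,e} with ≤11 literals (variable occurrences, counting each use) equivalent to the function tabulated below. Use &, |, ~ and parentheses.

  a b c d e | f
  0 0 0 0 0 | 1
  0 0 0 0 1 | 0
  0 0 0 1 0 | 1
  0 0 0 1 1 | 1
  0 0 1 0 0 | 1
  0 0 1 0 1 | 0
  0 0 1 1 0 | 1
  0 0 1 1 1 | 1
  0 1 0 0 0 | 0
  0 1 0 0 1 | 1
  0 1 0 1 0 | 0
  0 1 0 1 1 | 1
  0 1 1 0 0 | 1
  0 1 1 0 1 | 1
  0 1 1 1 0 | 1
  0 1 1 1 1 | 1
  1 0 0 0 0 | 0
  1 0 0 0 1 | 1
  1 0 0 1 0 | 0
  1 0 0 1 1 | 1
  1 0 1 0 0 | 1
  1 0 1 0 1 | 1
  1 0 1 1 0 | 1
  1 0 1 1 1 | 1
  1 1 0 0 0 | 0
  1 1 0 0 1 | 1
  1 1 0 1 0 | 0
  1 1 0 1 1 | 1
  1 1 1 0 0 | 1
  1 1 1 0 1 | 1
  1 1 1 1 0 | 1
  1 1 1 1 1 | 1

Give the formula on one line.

(((c | e) | (~b & ~a)) & ((a | ~e) | (d | b)))

  (c | e) = 01011111010111110101111101011111
  ~b = 11111111000000001111111100000000
  ~a = 11111111111111110000000000000000
  (~b & ~a) = 11111111000000000000000000000000
  ((c | e) | (~b & ~a)) = 11111111010111110101111101011111
  ~e = 10101010101010101010101010101010
  (a | ~e) = 10101010101010101111111111111111
  (d | b) = 00110011111111110011001111111111
  ((a | ~e) | (d | b)) = 10111011111111111111111111111111
  (((c | e) | (~b & ~a)) & ((a | ~e) | (d | b))) = 10111011010111110101111101011111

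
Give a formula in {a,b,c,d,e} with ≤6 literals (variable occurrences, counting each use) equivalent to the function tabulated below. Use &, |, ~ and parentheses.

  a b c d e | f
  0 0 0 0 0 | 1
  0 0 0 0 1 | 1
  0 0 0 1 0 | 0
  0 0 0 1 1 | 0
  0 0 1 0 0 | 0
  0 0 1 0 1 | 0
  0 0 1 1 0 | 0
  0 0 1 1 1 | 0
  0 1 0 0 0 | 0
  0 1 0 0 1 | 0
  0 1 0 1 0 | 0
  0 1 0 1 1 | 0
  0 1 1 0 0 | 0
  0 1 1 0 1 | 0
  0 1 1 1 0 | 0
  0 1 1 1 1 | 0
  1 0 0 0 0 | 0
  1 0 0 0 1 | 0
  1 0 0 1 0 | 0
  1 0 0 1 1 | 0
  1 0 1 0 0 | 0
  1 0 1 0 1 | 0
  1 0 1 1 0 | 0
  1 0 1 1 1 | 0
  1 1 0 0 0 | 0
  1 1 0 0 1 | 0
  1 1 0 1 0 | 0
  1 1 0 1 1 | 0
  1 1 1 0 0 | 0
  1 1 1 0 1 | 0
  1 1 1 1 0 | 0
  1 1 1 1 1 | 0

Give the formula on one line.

  ~d = 11001100110011001100110011001100
  ~c = 11110000111100001111000011110000
  (~d & ~c) = 11000000110000001100000011000000
  ~b = 11111111000000001111111100000000
  ~a = 11111111111111110000000000000000
  (~b & ~a) = 11111111000000000000000000000000
  ((~d & ~c) & (~b & ~a)) = 11000000000000000000000000000000

((~d & ~c) & (~b & ~a))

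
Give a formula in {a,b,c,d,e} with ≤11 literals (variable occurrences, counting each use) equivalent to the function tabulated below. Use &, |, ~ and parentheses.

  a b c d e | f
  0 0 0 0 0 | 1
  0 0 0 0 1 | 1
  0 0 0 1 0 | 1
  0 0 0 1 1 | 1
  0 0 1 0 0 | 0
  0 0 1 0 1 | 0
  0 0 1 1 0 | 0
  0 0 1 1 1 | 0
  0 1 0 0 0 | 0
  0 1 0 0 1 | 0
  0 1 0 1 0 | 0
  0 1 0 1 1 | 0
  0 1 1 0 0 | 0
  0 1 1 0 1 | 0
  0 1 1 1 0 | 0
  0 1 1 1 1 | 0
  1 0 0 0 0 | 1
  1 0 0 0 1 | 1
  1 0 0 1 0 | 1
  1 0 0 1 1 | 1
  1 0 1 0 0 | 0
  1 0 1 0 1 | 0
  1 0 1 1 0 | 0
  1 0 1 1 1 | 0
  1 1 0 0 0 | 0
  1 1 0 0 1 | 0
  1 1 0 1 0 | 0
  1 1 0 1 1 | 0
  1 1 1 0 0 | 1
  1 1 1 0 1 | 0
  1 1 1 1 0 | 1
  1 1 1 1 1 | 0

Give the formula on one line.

  (b & a) = 00000000000000000000000011111111
  ((b & a) & c) = 00000000000000000000000000001111
  ~a = 11111111111111110000000000000000
  ~d = 11001100110011001100110011001100
  (~a & ~d) = 11001100110011000000000000000000
  ~b = 11111111000000001111111100000000
  ~e = 10101010101010101010101010101010
  (~b | ~e) = 11111111101010101111111110101010
  ((~a & ~d) | (~b | ~e)) = 11111111111011101111111110101010
  (((b & a) & c) & ((~a & ~d) | (~b | ~e))) = 00000000000000000000000000001010
  ~c = 11110000111100001111000011110000
  (~c & ~b) = 11110000000000001111000000000000
  ((((b & a) & c) & ((~a & ~d) | (~b | ~e))) | (~c & ~b)) = 11110000000000001111000000001010

((((b & a) & c) & ((~a & ~d) | (~b | ~e))) | (~c & ~b))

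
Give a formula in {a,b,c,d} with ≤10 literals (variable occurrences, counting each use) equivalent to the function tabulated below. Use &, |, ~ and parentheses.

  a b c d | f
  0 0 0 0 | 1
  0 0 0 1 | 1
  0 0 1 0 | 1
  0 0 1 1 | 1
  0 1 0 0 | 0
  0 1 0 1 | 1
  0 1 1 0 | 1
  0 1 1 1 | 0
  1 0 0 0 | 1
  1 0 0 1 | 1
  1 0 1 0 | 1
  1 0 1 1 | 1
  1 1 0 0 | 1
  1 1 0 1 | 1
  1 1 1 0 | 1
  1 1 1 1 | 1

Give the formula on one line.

(((a | (~c | ~d)) & (c | d)) | (a | (~b | (~d & a))))

  ~c = 1100110011001100
  ~d = 1010101010101010
  (~c | ~d) = 1110111011101110
  (a | (~c | ~d)) = 1110111011111111
  (c | d) = 0111011101110111
  ((a | (~c | ~d)) & (c | d)) = 0110011001110111
  ~b = 1111000011110000
  (~d & a) = 0000000010101010
  (~b | (~d & a)) = 1111000011111010
  (a | (~b | (~d & a))) = 1111000011111111
  (((a | (~c | ~d)) & (c | d)) | (a | (~b | (~d & a)))) = 1111011011111111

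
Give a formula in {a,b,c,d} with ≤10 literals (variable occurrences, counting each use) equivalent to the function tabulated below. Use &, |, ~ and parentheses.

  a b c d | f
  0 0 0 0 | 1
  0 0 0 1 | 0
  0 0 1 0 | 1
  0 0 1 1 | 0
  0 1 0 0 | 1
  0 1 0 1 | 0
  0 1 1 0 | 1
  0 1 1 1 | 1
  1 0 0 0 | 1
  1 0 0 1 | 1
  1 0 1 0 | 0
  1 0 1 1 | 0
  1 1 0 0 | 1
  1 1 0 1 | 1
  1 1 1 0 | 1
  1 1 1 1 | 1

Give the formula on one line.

  ~d = 1010101010101010
  (a | c) = 0011001111111111
  (b | a) = 0000111111111111
  ((a | c) & (b | a)) = 0000001111111111
  (~d | ((a | c) & (b | a))) = 1010101111111111
  ~c = 1100110011001100
  ~a = 1111111100000000
  (b | ~a) = 1111111100001111
  (~c | (b | ~a)) = 1111111111001111
  ((~d | ((a | c) & (b | a))) & (~c | (b | ~a))) = 1010101111001111

((~d | ((a | c) & (b | a))) & (~c | (b | ~a)))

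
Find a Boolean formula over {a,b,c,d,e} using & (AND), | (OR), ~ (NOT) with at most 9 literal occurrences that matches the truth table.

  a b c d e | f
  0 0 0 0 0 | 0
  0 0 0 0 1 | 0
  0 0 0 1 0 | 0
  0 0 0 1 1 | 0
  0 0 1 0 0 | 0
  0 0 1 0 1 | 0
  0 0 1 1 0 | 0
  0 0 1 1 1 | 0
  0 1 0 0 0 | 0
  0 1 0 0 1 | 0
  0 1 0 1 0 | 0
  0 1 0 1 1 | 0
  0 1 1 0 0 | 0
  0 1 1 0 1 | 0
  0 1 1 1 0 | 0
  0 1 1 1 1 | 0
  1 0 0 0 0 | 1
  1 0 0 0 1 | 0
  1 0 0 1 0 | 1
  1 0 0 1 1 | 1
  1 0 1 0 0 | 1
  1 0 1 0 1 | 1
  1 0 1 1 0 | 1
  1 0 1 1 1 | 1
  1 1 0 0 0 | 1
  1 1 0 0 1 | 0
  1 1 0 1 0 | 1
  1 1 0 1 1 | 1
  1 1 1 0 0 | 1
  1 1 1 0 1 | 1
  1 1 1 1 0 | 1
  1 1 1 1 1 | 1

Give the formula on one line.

((a & (~e | c)) | ((d & ~c) & a))

  ~e = 10101010101010101010101010101010
  (~e | c) = 10101111101011111010111110101111
  (a & (~e | c)) = 00000000000000001010111110101111
  ~c = 11110000111100001111000011110000
  (d & ~c) = 00110000001100000011000000110000
  ((d & ~c) & a) = 00000000000000000011000000110000
  ((a & (~e | c)) | ((d & ~c) & a)) = 00000000000000001011111110111111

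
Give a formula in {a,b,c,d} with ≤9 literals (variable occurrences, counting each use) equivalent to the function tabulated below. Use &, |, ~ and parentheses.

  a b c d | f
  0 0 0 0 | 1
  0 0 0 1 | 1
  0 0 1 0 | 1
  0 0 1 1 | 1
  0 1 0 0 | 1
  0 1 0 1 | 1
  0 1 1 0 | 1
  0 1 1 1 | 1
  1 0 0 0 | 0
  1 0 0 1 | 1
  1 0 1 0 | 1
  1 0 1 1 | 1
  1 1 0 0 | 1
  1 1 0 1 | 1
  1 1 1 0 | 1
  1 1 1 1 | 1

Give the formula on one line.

((d | b) | (((b | c) & (~c | (a | (d & b)))) | ~a))

  (d | b) = 0101111101011111
  (b | c) = 0011111100111111
  ~c = 1100110011001100
  (d & b) = 0000010100000101
  (a | (d & b)) = 0000010111111111
  (~c | (a | (d & b))) = 1100110111111111
  ((b | c) & (~c | (a | (d & b)))) = 0000110100111111
  ~a = 1111111100000000
  (((b | c) & (~c | (a | (d & b)))) | ~a) = 1111111100111111
  ((d | b) | (((b | c) & (~c | (a | (d & b)))) | ~a)) = 1111111101111111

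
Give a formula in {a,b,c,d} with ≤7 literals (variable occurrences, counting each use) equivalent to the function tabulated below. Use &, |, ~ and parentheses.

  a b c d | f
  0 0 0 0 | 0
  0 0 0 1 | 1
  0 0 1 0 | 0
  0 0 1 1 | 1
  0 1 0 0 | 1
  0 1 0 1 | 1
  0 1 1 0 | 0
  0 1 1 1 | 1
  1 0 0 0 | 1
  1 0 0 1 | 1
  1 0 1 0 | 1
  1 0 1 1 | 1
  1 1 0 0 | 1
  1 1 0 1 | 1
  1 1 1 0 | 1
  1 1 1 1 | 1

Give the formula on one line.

((a | ((~c | d) & b)) | d)

  ~c = 1100110011001100
  (~c | d) = 1101110111011101
  ((~c | d) & b) = 0000110100001101
  (a | ((~c | d) & b)) = 0000110111111111
  ((a | ((~c | d) & b)) | d) = 0101110111111111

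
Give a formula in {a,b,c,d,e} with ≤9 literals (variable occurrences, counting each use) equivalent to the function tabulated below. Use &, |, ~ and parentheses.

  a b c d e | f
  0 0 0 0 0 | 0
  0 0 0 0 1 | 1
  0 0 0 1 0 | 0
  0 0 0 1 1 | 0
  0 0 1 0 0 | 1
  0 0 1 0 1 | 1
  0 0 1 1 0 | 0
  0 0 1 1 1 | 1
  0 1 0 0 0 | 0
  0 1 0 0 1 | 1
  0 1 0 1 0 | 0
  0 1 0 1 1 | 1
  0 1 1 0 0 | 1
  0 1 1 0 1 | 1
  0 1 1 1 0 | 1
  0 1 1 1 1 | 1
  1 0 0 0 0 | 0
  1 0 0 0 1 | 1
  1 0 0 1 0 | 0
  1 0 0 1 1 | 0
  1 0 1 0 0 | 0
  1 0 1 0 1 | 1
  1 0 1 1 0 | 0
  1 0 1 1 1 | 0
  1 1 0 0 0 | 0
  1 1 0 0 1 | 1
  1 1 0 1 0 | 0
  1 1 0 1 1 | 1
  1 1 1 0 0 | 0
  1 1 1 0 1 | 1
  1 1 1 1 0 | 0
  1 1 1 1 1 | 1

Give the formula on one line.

(((c & ~a) | e) & ((~d | b) | ((~a & c) & e)))

  ~a = 11111111111111110000000000000000
  (c & ~a) = 00001111000011110000000000000000
  ((c & ~a) | e) = 01011111010111110101010101010101
  ~d = 11001100110011001100110011001100
  (~d | b) = 11001100111111111100110011111111
  (~a & c) = 00001111000011110000000000000000
  ((~a & c) & e) = 00000101000001010000000000000000
  ((~d | b) | ((~a & c) & e)) = 11001101111111111100110011111111
  (((c & ~a) | e) & ((~d | b) | ((~a & c) & e))) = 01001101010111110100010001010101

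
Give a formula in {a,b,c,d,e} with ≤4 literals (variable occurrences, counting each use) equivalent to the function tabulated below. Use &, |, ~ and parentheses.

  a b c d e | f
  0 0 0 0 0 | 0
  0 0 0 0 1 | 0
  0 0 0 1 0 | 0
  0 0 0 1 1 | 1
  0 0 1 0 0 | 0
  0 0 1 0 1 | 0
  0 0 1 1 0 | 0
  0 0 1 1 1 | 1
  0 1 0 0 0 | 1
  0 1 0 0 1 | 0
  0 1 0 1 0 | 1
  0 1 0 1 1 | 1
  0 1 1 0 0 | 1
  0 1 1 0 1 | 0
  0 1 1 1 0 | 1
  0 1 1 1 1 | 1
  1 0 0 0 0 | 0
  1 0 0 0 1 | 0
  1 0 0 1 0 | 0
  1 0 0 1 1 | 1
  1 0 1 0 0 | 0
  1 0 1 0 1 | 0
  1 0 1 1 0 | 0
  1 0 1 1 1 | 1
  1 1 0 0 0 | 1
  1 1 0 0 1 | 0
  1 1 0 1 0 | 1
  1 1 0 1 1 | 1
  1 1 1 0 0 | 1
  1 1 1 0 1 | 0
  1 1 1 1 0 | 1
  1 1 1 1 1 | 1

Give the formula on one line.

((~e & b) | (e & d))

  ~e = 10101010101010101010101010101010
  (~e & b) = 00000000101010100000000010101010
  (e & d) = 00010001000100010001000100010001
  ((~e & b) | (e & d)) = 00010001101110110001000110111011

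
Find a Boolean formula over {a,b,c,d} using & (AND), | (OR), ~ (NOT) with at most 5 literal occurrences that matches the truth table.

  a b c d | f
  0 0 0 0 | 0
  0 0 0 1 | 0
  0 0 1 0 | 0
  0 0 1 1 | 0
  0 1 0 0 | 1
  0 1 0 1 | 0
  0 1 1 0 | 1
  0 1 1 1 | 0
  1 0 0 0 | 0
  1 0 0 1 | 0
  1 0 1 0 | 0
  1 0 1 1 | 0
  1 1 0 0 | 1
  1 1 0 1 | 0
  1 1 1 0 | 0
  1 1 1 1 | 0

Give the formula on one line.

(b & ((~a | ~c) & ~d))

  ~a = 1111111100000000
  ~c = 1100110011001100
  (~a | ~c) = 1111111111001100
  ~d = 1010101010101010
  ((~a | ~c) & ~d) = 1010101010001000
  (b & ((~a | ~c) & ~d)) = 0000101000001000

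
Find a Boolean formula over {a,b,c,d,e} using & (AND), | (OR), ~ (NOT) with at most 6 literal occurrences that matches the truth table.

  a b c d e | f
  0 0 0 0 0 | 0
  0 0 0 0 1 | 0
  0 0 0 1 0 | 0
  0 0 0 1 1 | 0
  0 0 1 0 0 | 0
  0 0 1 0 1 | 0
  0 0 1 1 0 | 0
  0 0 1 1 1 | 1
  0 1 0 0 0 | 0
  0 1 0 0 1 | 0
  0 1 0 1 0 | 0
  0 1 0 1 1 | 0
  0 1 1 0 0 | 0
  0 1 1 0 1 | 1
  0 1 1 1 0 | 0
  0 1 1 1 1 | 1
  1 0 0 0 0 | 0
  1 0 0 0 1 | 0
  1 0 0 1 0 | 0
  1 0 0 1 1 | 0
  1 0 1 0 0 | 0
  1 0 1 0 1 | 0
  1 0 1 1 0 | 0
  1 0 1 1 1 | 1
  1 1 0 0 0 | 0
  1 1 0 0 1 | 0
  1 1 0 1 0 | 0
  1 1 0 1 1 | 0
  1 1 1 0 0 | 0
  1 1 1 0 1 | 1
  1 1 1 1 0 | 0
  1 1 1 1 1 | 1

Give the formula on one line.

  (b & e) = 00000000010101010000000001010101
  ~c = 11110000111100001111000011110000
  (~c | d) = 11110011111100111111001111110011
  ((b & e) | (~c | d)) = 11110011111101111111001111110111
  (e & ((b & e) | (~c | d))) = 01010001010101010101000101010101
  ((e & ((b & e) | (~c | d))) & c) = 00000001000001010000000100000101

((e & ((b & e) | (~c | d))) & c)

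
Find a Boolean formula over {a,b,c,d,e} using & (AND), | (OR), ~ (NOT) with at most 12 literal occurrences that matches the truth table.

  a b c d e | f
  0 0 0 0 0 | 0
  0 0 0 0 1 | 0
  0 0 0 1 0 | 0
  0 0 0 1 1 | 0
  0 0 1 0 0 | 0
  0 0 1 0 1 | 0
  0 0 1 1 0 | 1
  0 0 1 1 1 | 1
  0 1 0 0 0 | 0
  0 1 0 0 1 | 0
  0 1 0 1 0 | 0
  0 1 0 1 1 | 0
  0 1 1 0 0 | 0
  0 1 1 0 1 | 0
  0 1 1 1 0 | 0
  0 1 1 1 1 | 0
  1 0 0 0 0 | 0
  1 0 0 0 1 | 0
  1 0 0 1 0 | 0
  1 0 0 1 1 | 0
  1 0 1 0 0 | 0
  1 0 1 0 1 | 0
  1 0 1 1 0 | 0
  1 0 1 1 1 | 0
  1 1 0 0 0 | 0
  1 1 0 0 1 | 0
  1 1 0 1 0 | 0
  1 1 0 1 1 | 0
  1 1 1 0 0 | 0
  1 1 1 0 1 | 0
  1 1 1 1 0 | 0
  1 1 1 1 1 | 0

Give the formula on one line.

  ~b = 11111111000000001111111100000000
  ~d = 11001100110011001100110011001100
  (~b | ~d) = 11111111110011001111111111001100
  ((~b | ~d) & d) = 00110011000000000011001100000000
  (d & b) = 00000000001100110000000000110011
  ~a = 11111111111111110000000000000000
  ((d & b) | ~a) = 11111111111111110000000000110011
  (((~b | ~d) & d) & ((d & b) | ~a)) = 00110011000000000000000000000000
  (~a | d) = 11111111111111110011001100110011
  ((~a | d) & c) = 00001111000011110000001100000011
  ((((~b | ~d) & d) & ((d & b) | ~a)) & ((~a | d) & c)) = 00000011000000000000000000000000

((((~b | ~d) & d) & ((d & b) | ~a)) & ((~a | d) & c))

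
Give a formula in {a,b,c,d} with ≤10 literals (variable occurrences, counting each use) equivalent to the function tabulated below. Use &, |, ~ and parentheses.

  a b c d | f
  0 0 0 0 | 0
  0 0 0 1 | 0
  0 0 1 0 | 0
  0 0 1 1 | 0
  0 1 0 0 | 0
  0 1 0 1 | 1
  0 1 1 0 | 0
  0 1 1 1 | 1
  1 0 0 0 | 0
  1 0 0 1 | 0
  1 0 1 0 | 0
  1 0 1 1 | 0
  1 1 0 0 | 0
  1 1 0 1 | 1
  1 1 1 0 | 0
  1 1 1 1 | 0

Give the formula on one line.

(((~a & (c & b)) | ((d | c) & (~c & b))) & d)

  ~a = 1111111100000000
  (c & b) = 0000001100000011
  (~a & (c & b)) = 0000001100000000
  (d | c) = 0111011101110111
  ~c = 1100110011001100
  (~c & b) = 0000110000001100
  ((d | c) & (~c & b)) = 0000010000000100
  ((~a & (c & b)) | ((d | c) & (~c & b))) = 0000011100000100
  (((~a & (c & b)) | ((d | c) & (~c & b))) & d) = 0000010100000100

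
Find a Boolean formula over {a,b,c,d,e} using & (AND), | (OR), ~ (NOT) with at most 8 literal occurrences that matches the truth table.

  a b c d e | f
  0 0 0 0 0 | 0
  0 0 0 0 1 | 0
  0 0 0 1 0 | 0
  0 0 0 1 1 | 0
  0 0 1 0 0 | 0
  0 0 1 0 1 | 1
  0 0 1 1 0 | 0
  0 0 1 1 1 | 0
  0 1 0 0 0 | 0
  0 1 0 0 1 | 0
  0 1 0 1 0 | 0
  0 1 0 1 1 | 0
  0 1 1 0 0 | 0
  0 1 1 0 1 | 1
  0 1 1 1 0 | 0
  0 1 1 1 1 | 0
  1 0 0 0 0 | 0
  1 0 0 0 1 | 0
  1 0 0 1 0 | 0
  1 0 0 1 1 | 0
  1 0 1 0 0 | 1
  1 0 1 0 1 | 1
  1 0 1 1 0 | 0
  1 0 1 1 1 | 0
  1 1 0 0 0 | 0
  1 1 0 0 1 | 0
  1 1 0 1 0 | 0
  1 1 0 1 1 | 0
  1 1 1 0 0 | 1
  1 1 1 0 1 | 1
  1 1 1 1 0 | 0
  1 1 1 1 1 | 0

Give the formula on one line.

((((a | e) | ((~c & ~e) | (a & ~b))) & ~d) & c)

  (a | e) = 01010101010101011111111111111111
  ~c = 11110000111100001111000011110000
  ~e = 10101010101010101010101010101010
  (~c & ~e) = 10100000101000001010000010100000
  ~b = 11111111000000001111111100000000
  (a & ~b) = 00000000000000001111111100000000
  ((~c & ~e) | (a & ~b)) = 10100000101000001111111110100000
  ((a | e) | ((~c & ~e) | (a & ~b))) = 11110101111101011111111111111111
  ~d = 11001100110011001100110011001100
  (((a | e) | ((~c & ~e) | (a & ~b))) & ~d) = 11000100110001001100110011001100
  ((((a | e) | ((~c & ~e) | (a & ~b))) & ~d) & c) = 00000100000001000000110000001100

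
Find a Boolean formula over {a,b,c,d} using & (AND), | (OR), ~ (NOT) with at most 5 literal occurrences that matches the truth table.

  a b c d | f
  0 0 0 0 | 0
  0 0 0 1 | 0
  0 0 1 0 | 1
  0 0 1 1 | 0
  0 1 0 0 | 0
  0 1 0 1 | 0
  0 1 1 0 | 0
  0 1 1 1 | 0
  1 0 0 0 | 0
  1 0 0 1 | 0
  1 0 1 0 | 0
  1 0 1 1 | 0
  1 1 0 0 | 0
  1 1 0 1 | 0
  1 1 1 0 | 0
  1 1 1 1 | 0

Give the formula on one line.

((c & (~a & ~d)) & ~b)

  ~a = 1111111100000000
  ~d = 1010101010101010
  (~a & ~d) = 1010101000000000
  (c & (~a & ~d)) = 0010001000000000
  ~b = 1111000011110000
  ((c & (~a & ~d)) & ~b) = 0010000000000000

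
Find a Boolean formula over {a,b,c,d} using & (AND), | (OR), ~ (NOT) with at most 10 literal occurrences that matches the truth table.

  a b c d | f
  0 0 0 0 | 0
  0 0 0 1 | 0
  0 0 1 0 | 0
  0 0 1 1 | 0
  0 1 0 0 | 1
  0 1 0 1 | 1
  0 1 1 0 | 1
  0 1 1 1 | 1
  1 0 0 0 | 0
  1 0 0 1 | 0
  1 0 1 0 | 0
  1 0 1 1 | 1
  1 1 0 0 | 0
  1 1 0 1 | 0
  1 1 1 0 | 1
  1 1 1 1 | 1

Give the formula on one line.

  (b | d) = 0101111101011111
  ~b = 1111000011110000
  (b | a) = 0000111111111111
  (c & (b | a)) = 0000001100110011
  (~b & (c & (b | a))) = 0000000000110000
  ((~b & (c & (b | a))) | b) = 0000111100111111
  ~a = 1111111100000000
  (c | ~a) = 1111111100110011
  (((~b & (c & (b | a))) | b) & (c | ~a)) = 0000111100110011
  ((b | d) & (((~b & (c & (b | a))) | b) & (c | ~a))) = 0000111100010011

((b | d) & (((~b & (c & (b | a))) | b) & (c | ~a)))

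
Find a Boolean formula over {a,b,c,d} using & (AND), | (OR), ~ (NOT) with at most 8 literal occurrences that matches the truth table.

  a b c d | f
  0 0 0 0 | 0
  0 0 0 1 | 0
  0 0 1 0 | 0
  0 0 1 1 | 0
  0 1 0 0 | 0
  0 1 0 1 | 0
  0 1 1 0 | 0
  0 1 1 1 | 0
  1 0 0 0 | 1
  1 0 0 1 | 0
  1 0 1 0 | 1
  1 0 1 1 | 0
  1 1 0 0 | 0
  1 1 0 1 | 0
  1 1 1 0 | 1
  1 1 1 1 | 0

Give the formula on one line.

  ~d = 1010101010101010
  (a & ~d) = 0000000010101010
  ~b = 1111000011110000
  (a & c) = 0000000000110011
  (~b | (a & c)) = 1111000011110011
  ((a & ~d) & (~b | (a & c))) = 0000000010100010

((a & ~d) & (~b | (a & c)))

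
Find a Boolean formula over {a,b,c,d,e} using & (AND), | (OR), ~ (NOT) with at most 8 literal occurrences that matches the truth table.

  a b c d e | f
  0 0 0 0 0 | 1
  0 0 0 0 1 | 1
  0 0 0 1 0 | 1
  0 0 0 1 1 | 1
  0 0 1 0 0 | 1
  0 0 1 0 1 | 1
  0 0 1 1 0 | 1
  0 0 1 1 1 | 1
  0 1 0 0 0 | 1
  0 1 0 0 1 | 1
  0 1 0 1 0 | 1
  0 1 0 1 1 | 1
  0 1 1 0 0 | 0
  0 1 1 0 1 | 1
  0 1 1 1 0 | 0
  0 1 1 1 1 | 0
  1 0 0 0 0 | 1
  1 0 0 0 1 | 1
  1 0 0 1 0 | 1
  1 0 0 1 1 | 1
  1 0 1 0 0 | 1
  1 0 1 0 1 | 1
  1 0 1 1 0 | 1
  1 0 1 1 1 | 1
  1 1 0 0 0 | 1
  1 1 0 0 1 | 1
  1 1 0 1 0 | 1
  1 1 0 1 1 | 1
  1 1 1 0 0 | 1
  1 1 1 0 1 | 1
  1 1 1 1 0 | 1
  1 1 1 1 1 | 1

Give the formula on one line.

  ~c = 11110000111100001111000011110000
  ~b = 11111111000000001111111100000000
  (~c | ~b) = 11111111111100001111111111110000
  ~d = 11001100110011001100110011001100
  (~c | ~d) = 11111100111111001111110011111100
  ((~c | ~d) & b) = 00000000111111000000000011111100
  (a | ((~c | ~d) & b)) = 00000000111111001111111111111111
  ((a | ((~c | ~d) & b)) & e) = 00000000010101000101010101010101
  (a | ((a | ((~c | ~d) & b)) & e)) = 00000000010101001111111111111111
  ((~c | ~b) | (a | ((a | ((~c | ~d) & b)) & e))) = 11111111111101001111111111111111

((~c | ~b) | (a | ((a | ((~c | ~d) & b)) & e)))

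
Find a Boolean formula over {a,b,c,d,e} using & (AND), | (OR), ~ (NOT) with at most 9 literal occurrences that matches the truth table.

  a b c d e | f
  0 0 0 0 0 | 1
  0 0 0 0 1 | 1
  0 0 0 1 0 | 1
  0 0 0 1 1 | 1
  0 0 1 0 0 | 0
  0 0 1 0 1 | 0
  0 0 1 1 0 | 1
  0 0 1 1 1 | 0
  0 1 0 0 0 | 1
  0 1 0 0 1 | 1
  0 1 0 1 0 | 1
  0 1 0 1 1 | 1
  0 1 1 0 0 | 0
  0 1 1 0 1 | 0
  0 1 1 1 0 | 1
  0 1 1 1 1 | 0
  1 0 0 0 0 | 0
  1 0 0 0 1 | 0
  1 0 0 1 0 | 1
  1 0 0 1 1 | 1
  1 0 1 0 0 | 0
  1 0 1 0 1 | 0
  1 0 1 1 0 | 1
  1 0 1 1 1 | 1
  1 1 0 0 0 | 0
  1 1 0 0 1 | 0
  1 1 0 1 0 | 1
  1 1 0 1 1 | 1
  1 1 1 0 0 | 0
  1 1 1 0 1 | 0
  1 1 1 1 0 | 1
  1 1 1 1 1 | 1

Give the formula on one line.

(((~c | (a | ~e)) & (~a | d)) & (e | (a | (d | ~c))))

  ~c = 11110000111100001111000011110000
  ~e = 10101010101010101010101010101010
  (a | ~e) = 10101010101010101111111111111111
  (~c | (a | ~e)) = 11111010111110101111111111111111
  ~a = 11111111111111110000000000000000
  (~a | d) = 11111111111111110011001100110011
  ((~c | (a | ~e)) & (~a | d)) = 11111010111110100011001100110011
  (d | ~c) = 11110011111100111111001111110011
  (a | (d | ~c)) = 11110011111100111111111111111111
  (e | (a | (d | ~c))) = 11110111111101111111111111111111
  (((~c | (a | ~e)) & (~a | d)) & (e | (a | (d | ~c)))) = 11110010111100100011001100110011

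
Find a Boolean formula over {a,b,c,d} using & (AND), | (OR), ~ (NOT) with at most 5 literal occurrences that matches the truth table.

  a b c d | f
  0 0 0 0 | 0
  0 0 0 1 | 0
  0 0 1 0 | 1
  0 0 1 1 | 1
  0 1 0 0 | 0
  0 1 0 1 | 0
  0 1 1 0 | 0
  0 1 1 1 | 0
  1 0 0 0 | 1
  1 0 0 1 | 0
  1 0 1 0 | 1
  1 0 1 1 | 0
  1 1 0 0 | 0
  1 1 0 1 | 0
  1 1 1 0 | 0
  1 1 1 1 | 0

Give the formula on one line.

  ~a = 1111111100000000
  (c & ~a) = 0011001100000000
  ~d = 1010101010101010
  (a & ~d) = 0000000010101010
  ((c & ~a) | (a & ~d)) = 0011001110101010
  ~b = 1111000011110000
  (((c & ~a) | (a & ~d)) & ~b) = 0011000010100000

(((c & ~a) | (a & ~d)) & ~b)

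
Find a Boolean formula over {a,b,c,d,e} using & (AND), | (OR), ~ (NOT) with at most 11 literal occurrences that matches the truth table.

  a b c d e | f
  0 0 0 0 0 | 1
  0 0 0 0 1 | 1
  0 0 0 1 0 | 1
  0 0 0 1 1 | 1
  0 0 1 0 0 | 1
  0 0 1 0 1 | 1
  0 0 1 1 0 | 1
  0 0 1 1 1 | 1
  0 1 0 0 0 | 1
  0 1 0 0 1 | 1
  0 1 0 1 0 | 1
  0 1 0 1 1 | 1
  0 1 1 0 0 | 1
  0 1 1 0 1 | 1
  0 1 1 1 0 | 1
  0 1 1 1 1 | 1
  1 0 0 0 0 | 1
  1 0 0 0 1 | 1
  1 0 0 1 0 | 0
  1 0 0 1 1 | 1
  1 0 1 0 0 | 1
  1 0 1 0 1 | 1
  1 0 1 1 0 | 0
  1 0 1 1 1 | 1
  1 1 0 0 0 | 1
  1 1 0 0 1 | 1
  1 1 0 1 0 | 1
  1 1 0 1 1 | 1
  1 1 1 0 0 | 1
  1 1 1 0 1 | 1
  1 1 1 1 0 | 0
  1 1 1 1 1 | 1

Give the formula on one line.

  ~c = 11110000111100001111000011110000
  (d & ~c) = 00110000001100000011000000110000
  ((d & ~c) & b) = 00000000001100000000000000110000
  (((d & ~c) & b) | e) = 01010101011101010101010101110101
  ~a = 11111111111111110000000000000000
  ~e = 10101010101010101010101010101010
  (~a | ~e) = 11111111111111111010101010101010
  ~d = 11001100110011001100110011001100
  (~d | ~a) = 11111111111111111100110011001100
  ((~a | ~e) & (~d | ~a)) = 11111111111111111000100010001000
  ((((d & ~c) & b) | e) | ((~a | ~e) & (~d | ~a))) = 11111111111111111101110111111101

((((d & ~c) & b) | e) | ((~a | ~e) & (~d | ~a)))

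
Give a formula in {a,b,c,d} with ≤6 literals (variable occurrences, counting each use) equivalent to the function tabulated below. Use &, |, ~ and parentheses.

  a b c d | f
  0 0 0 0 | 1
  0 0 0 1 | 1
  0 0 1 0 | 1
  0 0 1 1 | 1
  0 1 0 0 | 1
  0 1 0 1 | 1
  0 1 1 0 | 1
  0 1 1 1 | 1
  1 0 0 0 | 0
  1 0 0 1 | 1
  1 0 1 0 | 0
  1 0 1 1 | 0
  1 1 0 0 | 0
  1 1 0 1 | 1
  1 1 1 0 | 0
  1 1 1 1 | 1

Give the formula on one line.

  ~a = 1111111100000000
  ~c = 1100110011001100
  (b | ~c) = 1100111111001111
  (d & (b | ~c)) = 0100010101000101
  (~a | (d & (b | ~c))) = 1111111101000101

(~a | (d & (b | ~c)))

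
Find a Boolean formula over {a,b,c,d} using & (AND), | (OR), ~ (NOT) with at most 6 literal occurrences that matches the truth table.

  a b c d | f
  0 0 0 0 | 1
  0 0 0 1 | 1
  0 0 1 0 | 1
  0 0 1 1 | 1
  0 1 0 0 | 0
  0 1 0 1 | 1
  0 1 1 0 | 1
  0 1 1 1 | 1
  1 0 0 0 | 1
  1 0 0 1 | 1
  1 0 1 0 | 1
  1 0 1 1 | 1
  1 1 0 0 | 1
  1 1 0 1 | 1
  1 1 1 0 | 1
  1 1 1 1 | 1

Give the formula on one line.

(d | (c | ((a & ~d) | ~b)))

  ~d = 1010101010101010
  (a & ~d) = 0000000010101010
  ~b = 1111000011110000
  ((a & ~d) | ~b) = 1111000011111010
  (c | ((a & ~d) | ~b)) = 1111001111111011
  (d | (c | ((a & ~d) | ~b))) = 1111011111111111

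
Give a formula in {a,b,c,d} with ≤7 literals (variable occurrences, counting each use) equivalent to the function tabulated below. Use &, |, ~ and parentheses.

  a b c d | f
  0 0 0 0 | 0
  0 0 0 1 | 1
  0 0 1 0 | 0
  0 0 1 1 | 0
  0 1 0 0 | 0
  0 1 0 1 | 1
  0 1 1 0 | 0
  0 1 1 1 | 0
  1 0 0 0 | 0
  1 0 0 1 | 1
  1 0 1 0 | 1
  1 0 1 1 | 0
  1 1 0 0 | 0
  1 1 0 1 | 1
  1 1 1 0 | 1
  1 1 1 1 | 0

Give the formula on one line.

(((~d | ~c) & d) | ((c & (d | a)) & ~d))

  ~d = 1010101010101010
  ~c = 1100110011001100
  (~d | ~c) = 1110111011101110
  ((~d | ~c) & d) = 0100010001000100
  (d | a) = 0101010111111111
  (c & (d | a)) = 0001000100110011
  ((c & (d | a)) & ~d) = 0000000000100010
  (((~d | ~c) & d) | ((c & (d | a)) & ~d)) = 0100010001100110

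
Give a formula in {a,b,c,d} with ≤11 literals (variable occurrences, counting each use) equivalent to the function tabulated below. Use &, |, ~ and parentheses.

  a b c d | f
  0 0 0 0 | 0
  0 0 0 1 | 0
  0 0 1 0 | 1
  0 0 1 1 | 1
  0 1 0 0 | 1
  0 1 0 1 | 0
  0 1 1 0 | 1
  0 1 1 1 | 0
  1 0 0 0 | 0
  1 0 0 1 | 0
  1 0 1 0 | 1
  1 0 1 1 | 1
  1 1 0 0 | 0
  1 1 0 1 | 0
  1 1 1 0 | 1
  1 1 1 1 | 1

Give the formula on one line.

  ~d = 1010101010101010
  ~a = 1111111100000000
  (~d & ~a) = 1010101000000000
  (b & (~d & ~a)) = 0000101000000000
  (c | (b & (~d & ~a))) = 0011101100110011
  (~d & b) = 0000101000001010
  ~c = 1100110011001100
  (a | ~c) = 1100110011111111
  ~b = 1111000011110000
  ((a | ~c) | ~b) = 1111110011111111
  ((~d & b) | ((a | ~c) | ~b)) = 1111111011111111
  ((c | (b & (~d & ~a))) & ((~d & b) | ((a | ~c) | ~b))) = 0011101000110011

((c | (b & (~d & ~a))) & ((~d & b) | ((a | ~c) | ~b)))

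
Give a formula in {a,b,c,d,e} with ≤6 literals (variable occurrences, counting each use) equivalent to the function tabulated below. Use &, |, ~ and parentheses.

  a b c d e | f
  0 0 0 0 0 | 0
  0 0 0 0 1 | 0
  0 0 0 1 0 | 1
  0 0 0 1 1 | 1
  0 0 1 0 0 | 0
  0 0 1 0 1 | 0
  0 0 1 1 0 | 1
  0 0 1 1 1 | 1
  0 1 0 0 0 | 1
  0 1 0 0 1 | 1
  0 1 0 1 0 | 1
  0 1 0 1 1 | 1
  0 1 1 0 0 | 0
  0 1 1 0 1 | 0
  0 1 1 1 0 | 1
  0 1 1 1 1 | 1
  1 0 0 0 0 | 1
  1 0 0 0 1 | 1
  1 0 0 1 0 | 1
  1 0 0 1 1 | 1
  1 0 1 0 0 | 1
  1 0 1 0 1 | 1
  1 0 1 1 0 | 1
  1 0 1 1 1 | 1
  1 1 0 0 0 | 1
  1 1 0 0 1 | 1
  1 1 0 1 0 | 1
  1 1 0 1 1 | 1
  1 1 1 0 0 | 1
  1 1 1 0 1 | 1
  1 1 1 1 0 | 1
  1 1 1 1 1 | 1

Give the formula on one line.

  (a | d) = 00110011001100111111111111111111
  ~c = 11110000111100001111000011110000
  ~d = 11001100110011001100110011001100
  (~d & b) = 00000000110011000000000011001100
  (~c & (~d & b)) = 00000000110000000000000011000000
  ((a | d) | (~c & (~d & b))) = 00110011111100111111111111111111

((a | d) | (~c & (~d & b)))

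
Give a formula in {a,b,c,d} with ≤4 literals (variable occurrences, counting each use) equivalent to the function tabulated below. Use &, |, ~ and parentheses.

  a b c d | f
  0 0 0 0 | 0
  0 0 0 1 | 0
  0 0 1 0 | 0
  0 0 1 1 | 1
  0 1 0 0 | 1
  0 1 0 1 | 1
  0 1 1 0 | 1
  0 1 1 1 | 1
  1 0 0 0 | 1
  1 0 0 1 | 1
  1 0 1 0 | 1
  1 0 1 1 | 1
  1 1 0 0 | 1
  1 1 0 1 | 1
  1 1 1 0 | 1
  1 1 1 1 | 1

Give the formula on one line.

(((d & c) | b) | a)

  (d & c) = 0001000100010001
  ((d & c) | b) = 0001111100011111
  (((d & c) | b) | a) = 0001111111111111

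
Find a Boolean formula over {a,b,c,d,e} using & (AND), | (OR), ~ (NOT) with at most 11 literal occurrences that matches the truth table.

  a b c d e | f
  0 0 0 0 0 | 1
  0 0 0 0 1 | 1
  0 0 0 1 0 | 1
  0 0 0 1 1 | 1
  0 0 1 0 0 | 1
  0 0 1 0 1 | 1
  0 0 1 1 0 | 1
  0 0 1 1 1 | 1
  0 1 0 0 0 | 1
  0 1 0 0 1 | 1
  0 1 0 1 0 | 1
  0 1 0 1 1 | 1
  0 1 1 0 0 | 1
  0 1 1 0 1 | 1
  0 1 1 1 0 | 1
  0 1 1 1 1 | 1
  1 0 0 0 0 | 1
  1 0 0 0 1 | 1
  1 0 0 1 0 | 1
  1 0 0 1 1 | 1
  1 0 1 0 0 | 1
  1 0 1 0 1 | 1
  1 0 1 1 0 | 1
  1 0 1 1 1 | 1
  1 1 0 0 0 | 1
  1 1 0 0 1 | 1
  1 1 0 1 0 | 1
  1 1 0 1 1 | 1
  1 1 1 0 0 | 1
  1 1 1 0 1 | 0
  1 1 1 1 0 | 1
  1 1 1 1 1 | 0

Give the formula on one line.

  ~a = 11111111111111110000000000000000
  ~b = 11111111000000001111111100000000
  (a & ~b) = 00000000000000001111111100000000
  (~a | (a & ~b)) = 11111111111111111111111100000000
  (e | a) = 01010101010101011111111111111111
  ((e | a) | b) = 01010101111111111111111111111111
  ~e = 10101010101010101010101010101010
  ~c = 11110000111100001111000011110000
  (~e | ~c) = 11111010111110101111101011111010
  (((e | a) | b) & (~e | ~c)) = 01010000111110101111101011111010
  ((~a | (a & ~b)) | (((e | a) | b) & (~e | ~c))) = 11111111111111111111111111111010

((~a | (a & ~b)) | (((e | a) | b) & (~e | ~c)))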